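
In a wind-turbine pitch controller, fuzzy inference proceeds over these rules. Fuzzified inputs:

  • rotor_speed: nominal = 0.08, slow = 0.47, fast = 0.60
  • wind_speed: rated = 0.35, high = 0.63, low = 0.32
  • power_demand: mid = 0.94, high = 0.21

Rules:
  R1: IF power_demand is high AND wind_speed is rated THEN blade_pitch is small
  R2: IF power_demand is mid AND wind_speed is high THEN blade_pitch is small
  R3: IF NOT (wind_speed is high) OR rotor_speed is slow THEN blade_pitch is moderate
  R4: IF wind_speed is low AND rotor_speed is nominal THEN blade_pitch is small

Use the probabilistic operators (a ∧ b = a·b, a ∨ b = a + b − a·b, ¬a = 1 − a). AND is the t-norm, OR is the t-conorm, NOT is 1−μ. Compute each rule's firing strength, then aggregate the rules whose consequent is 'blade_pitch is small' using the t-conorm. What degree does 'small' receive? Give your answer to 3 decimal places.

R1: high=0.21, rated=0.35; AND[a·b] → w = 0.0735
R2: mid=0.94, high=0.63; AND[a·b] → w = 0.5922
R3: ¬high=1−0.63=0.37, slow=0.47; OR[a + b − a·b] → w = 0.6661
R4: low=0.32, nominal=0.08; AND[a·b] → w = 0.0256
Rules with consequent 'small': {R1, R2, R4} → strengths 0.0735, 0.5922, 0.0256
Aggregate via t-conorm [a + b − a·b]: 0.6318

0.632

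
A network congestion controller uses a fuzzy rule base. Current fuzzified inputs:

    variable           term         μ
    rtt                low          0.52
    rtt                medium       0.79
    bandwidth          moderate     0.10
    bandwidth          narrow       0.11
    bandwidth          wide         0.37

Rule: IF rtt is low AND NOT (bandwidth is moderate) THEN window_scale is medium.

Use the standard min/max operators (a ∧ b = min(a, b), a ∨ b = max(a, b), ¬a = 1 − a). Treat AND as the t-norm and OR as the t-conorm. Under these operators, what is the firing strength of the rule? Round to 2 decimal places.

firing strength: low=0.52, ¬moderate=1−0.10=0.90; AND[min(a, b)] → w = 0.52

0.52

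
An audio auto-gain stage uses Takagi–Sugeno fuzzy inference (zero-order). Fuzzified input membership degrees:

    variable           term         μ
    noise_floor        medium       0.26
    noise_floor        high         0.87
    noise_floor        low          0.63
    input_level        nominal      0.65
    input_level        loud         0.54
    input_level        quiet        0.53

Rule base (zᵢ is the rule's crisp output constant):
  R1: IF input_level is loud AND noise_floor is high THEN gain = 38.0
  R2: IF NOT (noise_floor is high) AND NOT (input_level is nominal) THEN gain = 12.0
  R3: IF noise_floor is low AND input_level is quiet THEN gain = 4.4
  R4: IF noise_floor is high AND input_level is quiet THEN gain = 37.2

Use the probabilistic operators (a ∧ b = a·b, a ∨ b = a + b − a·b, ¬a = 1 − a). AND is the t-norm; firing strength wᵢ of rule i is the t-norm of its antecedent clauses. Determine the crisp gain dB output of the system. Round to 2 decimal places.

R1 (z=38.0): loud=0.54, high=0.87; AND[a·b] → w = 0.4698
R2 (z=12.0): ¬high=1−0.87=0.13, ¬nominal=1−0.65=0.35; AND[a·b] → w = 0.0455
R3 (z=4.4): low=0.63, quiet=0.53; AND[a·b] → w = 0.3339
R4 (z=37.2): high=0.87, quiet=0.53; AND[a·b] → w = 0.4611
Weighted average = (0.4698·38.0 + 0.0455·12.0 + 0.3339·4.4 + 0.4611·37.2) / (0.4698 + 0.0455 + 0.3339 + 0.4611)
  = 37.0205 / 1.3103 = 28.25

28.25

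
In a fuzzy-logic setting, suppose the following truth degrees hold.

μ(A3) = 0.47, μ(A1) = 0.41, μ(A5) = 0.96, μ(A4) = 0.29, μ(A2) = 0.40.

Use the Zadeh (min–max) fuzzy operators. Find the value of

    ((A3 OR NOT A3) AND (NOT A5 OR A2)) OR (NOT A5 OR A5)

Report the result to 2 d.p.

0.96

NOT A3 = 1 − 0.47 = 0.53
A3 OR NOT A3 = max(a, b) on (0.47, 0.53) = 0.53
NOT A5 = 1 − 0.96 = 0.04
NOT A5 OR A2 = max(a, b) on (0.04, 0.40) = 0.40
(A3 OR NOT A3) AND (NOT A5 OR A2) = min(a, b) on (0.53, 0.40) = 0.40
NOT A5 = 1 − 0.96 = 0.04
NOT A5 OR A5 = max(a, b) on (0.04, 0.96) = 0.96
((A3 OR NOT A3) AND (NOT A5 OR A2)) OR (NOT A5 OR A5) = max(a, b) on (0.40, 0.96) = 0.96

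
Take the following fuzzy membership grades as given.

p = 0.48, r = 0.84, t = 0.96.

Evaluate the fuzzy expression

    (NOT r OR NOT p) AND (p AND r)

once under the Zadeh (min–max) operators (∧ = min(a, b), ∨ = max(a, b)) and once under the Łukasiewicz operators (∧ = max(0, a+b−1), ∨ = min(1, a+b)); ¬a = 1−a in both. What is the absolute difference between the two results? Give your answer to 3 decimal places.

Under Zadeh (min–max):
  NOT r = 1 − 0.84 = 0.16
  NOT p = 1 − 0.48 = 0.52
  NOT r OR NOT p = max(a, b) on (0.16, 0.52) = 0.52
  p AND r = min(a, b) on (0.48, 0.84) = 0.48
  (NOT r OR NOT p) AND (p AND r) = min(a, b) on (0.52, 0.48) = 0.48
  → value = 0.4800
Under Łukasiewicz:
  NOT r = 1 − 0.84 = 0.16
  NOT p = 1 − 0.48 = 0.52
  NOT r OR NOT p = min(1, a+b) on (0.16, 0.52) = 0.68
  p AND r = max(0, a+b−1) on (0.48, 0.84) = 0.32
  (NOT r OR NOT p) AND (p AND r) = max(0, a+b−1) on (0.68, 0.32) = 0.00
  → value = 0.0000
|0.4800 − 0.0000| = 0.480

0.480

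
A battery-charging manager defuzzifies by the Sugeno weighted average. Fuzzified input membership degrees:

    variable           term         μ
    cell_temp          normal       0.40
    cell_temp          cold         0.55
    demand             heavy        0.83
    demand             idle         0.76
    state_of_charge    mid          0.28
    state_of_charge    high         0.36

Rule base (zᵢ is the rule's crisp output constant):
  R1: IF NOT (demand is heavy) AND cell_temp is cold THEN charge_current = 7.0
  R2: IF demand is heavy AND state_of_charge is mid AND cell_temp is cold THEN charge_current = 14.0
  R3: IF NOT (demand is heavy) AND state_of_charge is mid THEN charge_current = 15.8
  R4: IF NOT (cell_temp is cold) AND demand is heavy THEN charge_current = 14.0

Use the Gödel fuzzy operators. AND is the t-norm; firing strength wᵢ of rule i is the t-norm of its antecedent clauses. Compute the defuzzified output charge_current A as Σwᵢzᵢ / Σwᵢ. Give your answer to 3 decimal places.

13.174

R1 (z=7.0): ¬heavy=1−0.83=0.17, cold=0.55; AND[min(a, b)] → w = 0.17
R2 (z=14.0): heavy=0.83, mid=0.28, cold=0.55; AND[min(a, b)] → w = 0.28
R3 (z=15.8): ¬heavy=1−0.83=0.17, mid=0.28; AND[min(a, b)] → w = 0.17
R4 (z=14.0): ¬cold=1−0.55=0.45, heavy=0.83; AND[min(a, b)] → w = 0.45
Weighted average = (0.17·7.0 + 0.28·14.0 + 0.17·15.8 + 0.45·14.0) / (0.17 + 0.28 + 0.17 + 0.45)
  = 14.0960 / 1.0700 = 13.174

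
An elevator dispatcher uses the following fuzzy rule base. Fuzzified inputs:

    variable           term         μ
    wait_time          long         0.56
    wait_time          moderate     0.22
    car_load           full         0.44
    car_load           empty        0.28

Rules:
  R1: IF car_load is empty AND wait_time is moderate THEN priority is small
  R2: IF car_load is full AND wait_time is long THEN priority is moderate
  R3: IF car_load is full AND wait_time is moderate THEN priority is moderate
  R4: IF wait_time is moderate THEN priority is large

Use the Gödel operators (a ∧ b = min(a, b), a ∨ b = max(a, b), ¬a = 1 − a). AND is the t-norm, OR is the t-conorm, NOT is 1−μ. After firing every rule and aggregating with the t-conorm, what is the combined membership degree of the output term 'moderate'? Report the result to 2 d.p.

0.44

R1: empty=0.28, moderate=0.22; AND[min(a, b)] → w = 0.22
R2: full=0.44, long=0.56; AND[min(a, b)] → w = 0.44
R3: full=0.44, moderate=0.22; AND[min(a, b)] → w = 0.22
R4: moderate=0.22 → w = 0.22
Rules with consequent 'moderate': {R2, R3} → strengths 0.44, 0.22
Aggregate via t-conorm [max(a, b)]: 0.44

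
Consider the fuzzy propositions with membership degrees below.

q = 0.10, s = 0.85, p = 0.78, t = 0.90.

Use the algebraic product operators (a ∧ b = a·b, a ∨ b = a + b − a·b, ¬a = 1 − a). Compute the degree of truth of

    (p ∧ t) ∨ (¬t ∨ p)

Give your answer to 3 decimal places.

0.941

p ∧ t = a·b on (0.7800, 0.9000) = 0.7020
¬t = 1 − 0.9000 = 0.1000
¬t ∨ p = a + b − a·b on (0.1000, 0.7800) = 0.8020
(p ∧ t) ∨ (¬t ∨ p) = a + b − a·b on (0.7020, 0.8020) = 0.9410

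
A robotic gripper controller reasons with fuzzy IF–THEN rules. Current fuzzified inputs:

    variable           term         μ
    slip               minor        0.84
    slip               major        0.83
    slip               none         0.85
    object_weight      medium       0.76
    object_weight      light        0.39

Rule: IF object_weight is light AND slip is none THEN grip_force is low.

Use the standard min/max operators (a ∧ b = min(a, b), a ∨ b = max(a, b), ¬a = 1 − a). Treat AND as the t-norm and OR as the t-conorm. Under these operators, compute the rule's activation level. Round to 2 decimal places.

firing strength: light=0.39, none=0.85; AND[min(a, b)] → w = 0.39

0.39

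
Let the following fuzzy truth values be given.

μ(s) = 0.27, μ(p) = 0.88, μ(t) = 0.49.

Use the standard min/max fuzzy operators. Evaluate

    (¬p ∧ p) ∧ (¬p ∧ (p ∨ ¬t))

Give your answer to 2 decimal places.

¬p = 1 − 0.88 = 0.12
¬p ∧ p = min(a, b) on (0.12, 0.88) = 0.12
¬p = 1 − 0.88 = 0.12
¬t = 1 − 0.49 = 0.51
p ∨ ¬t = max(a, b) on (0.88, 0.51) = 0.88
¬p ∧ (p ∨ ¬t) = min(a, b) on (0.12, 0.88) = 0.12
(¬p ∧ p) ∧ (¬p ∧ (p ∨ ¬t)) = min(a, b) on (0.12, 0.12) = 0.12

0.12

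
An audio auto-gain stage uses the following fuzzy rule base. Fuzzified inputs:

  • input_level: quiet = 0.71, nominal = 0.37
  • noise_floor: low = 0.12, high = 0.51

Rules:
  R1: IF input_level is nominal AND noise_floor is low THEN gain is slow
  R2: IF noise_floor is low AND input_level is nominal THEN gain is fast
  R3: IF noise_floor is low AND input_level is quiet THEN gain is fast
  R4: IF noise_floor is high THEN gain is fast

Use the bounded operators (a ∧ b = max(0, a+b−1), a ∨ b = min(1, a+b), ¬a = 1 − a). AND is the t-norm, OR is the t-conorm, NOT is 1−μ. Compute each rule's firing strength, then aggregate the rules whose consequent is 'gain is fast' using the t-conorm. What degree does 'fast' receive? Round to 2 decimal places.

0.51

R1: nominal=0.37, low=0.12; AND[max(0, a+b−1)] → w = 0.00
R2: low=0.12, nominal=0.37; AND[max(0, a+b−1)] → w = 0.00
R3: low=0.12, quiet=0.71; AND[max(0, a+b−1)] → w = 0.00
R4: high=0.51 → w = 0.51
Rules with consequent 'fast': {R2, R3, R4} → strengths 0.00, 0.00, 0.51
Aggregate via t-conorm [min(1, a+b)]: 0.51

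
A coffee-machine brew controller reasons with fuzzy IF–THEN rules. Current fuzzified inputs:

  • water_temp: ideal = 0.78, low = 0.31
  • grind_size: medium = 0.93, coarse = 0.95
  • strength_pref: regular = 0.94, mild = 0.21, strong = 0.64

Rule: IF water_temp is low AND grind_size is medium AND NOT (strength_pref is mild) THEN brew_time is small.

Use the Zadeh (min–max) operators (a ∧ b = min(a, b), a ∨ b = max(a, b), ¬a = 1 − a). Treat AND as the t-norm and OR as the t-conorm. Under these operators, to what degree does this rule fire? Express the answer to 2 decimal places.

0.31

firing strength: low=0.31, medium=0.93, ¬mild=1−0.21=0.79; AND[min(a, b)] → w = 0.31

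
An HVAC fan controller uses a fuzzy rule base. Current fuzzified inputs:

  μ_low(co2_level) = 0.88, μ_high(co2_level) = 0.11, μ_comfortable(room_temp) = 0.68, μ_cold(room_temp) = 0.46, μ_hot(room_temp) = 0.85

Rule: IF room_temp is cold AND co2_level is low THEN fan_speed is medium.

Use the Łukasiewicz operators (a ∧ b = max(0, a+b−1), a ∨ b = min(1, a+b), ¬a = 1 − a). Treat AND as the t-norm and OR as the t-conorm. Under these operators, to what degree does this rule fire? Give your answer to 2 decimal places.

firing strength: cold=0.46, low=0.88; AND[max(0, a+b−1)] → w = 0.34

0.34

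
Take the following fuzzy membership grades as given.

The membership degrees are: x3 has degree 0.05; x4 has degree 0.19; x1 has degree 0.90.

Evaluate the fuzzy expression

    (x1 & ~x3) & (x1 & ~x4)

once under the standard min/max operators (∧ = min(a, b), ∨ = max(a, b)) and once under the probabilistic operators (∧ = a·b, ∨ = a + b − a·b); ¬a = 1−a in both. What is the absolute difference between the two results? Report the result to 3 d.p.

Under standard min/max:
  ~x3 = 1 − 0.05 = 0.95
  x1 & ~x3 = min(a, b) on (0.90, 0.95) = 0.90
  ~x4 = 1 − 0.19 = 0.81
  x1 & ~x4 = min(a, b) on (0.90, 0.81) = 0.81
  (x1 & ~x3) & (x1 & ~x4) = min(a, b) on (0.90, 0.81) = 0.81
  → value = 0.8100
Under probabilistic:
  ~x3 = 1 − 0.0500 = 0.9500
  x1 & ~x3 = a·b on (0.9000, 0.9500) = 0.8550
  ~x4 = 1 − 0.1900 = 0.8100
  x1 & ~x4 = a·b on (0.9000, 0.8100) = 0.7290
  (x1 & ~x3) & (x1 & ~x4) = a·b on (0.8550, 0.7290) = 0.6233
  → value = 0.6233
|0.8100 − 0.6233| = 0.187

0.187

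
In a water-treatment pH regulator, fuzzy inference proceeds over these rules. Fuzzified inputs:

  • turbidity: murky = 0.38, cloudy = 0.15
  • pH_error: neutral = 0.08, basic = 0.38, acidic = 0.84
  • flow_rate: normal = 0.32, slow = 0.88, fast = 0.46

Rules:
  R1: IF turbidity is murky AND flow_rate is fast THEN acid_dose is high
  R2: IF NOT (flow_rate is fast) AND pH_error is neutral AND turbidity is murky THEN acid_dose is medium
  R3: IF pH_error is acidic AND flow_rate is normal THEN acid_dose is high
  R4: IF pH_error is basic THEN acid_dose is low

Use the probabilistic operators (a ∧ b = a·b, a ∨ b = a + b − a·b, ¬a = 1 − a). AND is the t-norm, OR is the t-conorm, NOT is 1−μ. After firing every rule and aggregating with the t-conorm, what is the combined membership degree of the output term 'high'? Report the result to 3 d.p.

R1: murky=0.38, fast=0.46; AND[a·b] → w = 0.1748
R2: ¬fast=1−0.46=0.54, neutral=0.08, murky=0.38; AND[a·b] → w = 0.0164
R3: acidic=0.84, normal=0.32; AND[a·b] → w = 0.2688
R4: basic=0.38 → w = 0.3800
Rules with consequent 'high': {R1, R3} → strengths 0.1748, 0.2688
Aggregate via t-conorm [a + b − a·b]: 0.3966

0.397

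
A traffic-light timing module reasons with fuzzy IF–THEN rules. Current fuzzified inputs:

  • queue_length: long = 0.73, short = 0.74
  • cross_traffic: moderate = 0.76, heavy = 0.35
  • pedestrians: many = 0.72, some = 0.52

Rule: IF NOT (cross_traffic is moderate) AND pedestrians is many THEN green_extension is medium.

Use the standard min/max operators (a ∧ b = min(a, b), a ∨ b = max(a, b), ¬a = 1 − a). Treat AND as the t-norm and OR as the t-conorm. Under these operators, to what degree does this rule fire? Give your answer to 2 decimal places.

firing strength: ¬moderate=1−0.76=0.24, many=0.72; AND[min(a, b)] → w = 0.24

0.24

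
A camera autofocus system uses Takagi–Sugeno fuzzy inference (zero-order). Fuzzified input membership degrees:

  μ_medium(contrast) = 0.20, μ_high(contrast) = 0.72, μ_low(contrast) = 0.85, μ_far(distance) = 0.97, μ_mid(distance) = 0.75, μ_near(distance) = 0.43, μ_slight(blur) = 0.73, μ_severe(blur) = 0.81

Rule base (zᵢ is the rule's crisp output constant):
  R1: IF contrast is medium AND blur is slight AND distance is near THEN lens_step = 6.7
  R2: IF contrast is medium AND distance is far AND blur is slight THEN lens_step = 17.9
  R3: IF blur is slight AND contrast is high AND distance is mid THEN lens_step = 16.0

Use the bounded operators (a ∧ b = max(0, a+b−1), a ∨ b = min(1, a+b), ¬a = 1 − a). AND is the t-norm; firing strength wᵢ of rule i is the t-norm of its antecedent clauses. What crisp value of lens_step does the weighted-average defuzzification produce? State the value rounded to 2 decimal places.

16.00

R1 (z=6.7): medium=0.20, slight=0.73, near=0.43; AND[max(0, a+b−1)] → w = 0.00
R2 (z=17.9): medium=0.20, far=0.97, slight=0.73; AND[max(0, a+b−1)] → w = 0.00
R3 (z=16.0): slight=0.73, high=0.72, mid=0.75; AND[max(0, a+b−1)] → w = 0.20
Weighted average = (0.00·6.7 + 0.00·17.9 + 0.20·16.0) / (0.00 + 0.00 + 0.20)
  = 3.2000 / 0.2000 = 16.00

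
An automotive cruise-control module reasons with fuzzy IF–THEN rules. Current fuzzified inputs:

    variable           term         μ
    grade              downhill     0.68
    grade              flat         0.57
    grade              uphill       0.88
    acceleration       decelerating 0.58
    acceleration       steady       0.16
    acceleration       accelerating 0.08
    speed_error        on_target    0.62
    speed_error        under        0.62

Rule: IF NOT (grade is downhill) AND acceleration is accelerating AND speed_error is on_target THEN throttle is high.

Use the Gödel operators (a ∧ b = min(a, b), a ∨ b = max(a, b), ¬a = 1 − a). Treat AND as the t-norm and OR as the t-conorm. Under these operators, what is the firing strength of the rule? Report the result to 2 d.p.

0.08

firing strength: ¬downhill=1−0.68=0.32, accelerating=0.08, on_target=0.62; AND[min(a, b)] → w = 0.08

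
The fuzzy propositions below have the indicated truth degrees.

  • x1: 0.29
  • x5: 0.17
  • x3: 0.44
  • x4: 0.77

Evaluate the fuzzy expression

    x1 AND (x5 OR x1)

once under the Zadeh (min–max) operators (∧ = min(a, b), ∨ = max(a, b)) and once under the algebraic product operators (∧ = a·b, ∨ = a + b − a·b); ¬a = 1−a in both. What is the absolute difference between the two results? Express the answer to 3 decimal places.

0.171

Under Zadeh (min–max):
  x5 OR x1 = max(a, b) on (0.17, 0.29) = 0.29
  x1 AND (x5 OR x1) = min(a, b) on (0.29, 0.29) = 0.29
  → value = 0.2900
Under algebraic product:
  x5 OR x1 = a + b − a·b on (0.1700, 0.2900) = 0.4107
  x1 AND (x5 OR x1) = a·b on (0.2900, 0.4107) = 0.1191
  → value = 0.1191
|0.2900 − 0.1191| = 0.171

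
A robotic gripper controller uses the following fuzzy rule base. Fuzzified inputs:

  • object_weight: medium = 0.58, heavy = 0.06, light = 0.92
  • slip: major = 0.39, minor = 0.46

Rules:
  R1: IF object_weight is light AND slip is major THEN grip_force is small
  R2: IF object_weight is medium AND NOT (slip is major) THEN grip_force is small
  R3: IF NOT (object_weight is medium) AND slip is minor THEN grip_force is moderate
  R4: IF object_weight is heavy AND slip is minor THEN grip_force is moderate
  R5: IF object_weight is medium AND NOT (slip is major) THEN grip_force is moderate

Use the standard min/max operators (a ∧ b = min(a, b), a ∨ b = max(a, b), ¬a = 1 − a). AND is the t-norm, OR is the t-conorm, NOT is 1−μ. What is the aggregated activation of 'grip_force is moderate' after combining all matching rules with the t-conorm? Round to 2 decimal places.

R1: light=0.92, major=0.39; AND[min(a, b)] → w = 0.39
R2: medium=0.58, ¬major=1−0.39=0.61; AND[min(a, b)] → w = 0.58
R3: ¬medium=1−0.58=0.42, minor=0.46; AND[min(a, b)] → w = 0.42
R4: heavy=0.06, minor=0.46; AND[min(a, b)] → w = 0.06
R5: medium=0.58, ¬major=1−0.39=0.61; AND[min(a, b)] → w = 0.58
Rules with consequent 'moderate': {R3, R4, R5} → strengths 0.42, 0.06, 0.58
Aggregate via t-conorm [max(a, b)]: 0.58

0.58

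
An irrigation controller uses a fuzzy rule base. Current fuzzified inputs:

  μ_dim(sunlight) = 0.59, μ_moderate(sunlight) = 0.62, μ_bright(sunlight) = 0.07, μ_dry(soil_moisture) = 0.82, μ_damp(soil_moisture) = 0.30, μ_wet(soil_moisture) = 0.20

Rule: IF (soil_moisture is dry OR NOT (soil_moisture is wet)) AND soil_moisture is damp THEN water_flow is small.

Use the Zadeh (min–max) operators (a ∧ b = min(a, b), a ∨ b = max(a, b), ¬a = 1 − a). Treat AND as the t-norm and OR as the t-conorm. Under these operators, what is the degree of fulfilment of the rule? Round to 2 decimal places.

0.30

firing strength: (dry=0.82 OR ¬wet=1−0.20=0.80) = 0.82; AND[min(a, b)] with damp=0.30 → w = 0.30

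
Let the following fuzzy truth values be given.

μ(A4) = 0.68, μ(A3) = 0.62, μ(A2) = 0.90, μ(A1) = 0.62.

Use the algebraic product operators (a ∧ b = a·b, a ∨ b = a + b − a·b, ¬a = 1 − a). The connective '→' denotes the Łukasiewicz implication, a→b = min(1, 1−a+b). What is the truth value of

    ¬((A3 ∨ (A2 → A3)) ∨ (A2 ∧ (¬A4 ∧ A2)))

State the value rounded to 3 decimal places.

A2 → A3  [Łukasiewicz: min(1, 1−a+b)] with a=0.9000, b=0.6200 → 0.7200
A3 ∨ (A2 → A3) = a + b − a·b on (0.6200, 0.7200) = 0.8936
¬A4 = 1 − 0.6800 = 0.3200
¬A4 ∧ A2 = a·b on (0.3200, 0.9000) = 0.2880
A2 ∧ (¬A4 ∧ A2) = a·b on (0.9000, 0.2880) = 0.2592
(A3 ∨ (A2 → A3)) ∨ (A2 ∧ (¬A4 ∧ A2)) = a + b − a·b on (0.8936, 0.2592) = 0.9212
¬((A3 ∨ (A2 → A3)) ∨ (A2 ∧ (¬A4 ∧ A2))) = 1 − 0.9212 = 0.0788

0.079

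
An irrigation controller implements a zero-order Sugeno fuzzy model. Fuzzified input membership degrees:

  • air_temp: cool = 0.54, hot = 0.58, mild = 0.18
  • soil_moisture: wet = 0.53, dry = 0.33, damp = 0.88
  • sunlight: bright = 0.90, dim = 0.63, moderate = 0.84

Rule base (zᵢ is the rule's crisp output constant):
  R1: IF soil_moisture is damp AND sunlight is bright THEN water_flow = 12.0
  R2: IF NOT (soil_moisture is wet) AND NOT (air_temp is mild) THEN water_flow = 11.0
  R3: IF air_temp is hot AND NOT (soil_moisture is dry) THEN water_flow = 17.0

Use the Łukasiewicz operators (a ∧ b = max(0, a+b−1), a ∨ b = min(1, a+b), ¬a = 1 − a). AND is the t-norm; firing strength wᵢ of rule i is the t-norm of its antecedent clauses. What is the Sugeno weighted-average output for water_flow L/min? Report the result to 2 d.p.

R1 (z=12.0): damp=0.88, bright=0.90; AND[max(0, a+b−1)] → w = 0.78
R2 (z=11.0): ¬wet=1−0.53=0.47, ¬mild=1−0.18=0.82; AND[max(0, a+b−1)] → w = 0.29
R3 (z=17.0): hot=0.58, ¬dry=1−0.33=0.67; AND[max(0, a+b−1)] → w = 0.25
Weighted average = (0.78·12.0 + 0.29·11.0 + 0.25·17.0) / (0.78 + 0.29 + 0.25)
  = 16.8000 / 1.3200 = 12.73

12.73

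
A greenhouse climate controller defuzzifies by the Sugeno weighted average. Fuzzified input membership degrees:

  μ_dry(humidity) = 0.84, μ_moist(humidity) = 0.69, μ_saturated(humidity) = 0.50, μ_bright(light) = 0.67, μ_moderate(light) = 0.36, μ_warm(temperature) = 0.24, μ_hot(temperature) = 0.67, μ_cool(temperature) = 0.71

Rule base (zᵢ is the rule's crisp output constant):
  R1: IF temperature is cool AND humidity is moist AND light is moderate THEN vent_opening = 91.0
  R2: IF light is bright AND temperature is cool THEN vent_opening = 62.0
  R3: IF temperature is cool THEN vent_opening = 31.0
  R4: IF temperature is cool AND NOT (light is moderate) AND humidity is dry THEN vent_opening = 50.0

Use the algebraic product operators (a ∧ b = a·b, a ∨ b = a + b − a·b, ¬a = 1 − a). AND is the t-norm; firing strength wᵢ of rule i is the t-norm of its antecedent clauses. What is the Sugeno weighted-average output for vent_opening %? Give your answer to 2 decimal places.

R1 (z=91.0): cool=0.71, moist=0.69, moderate=0.36; AND[a·b] → w = 0.1764
R2 (z=62.0): bright=0.67, cool=0.71; AND[a·b] → w = 0.4757
R3 (z=31.0): cool=0.71 → w = 0.7100
R4 (z=50.0): cool=0.71, ¬moderate=1−0.36=0.64, dry=0.84; AND[a·b] → w = 0.3817
Weighted average = (0.1764·91.0 + 0.4757·62.0 + 0.7100·31.0 + 0.3817·50.0) / (0.1764 + 0.4757 + 0.7100 + 0.3817)
  = 86.6373 / 1.7438 = 49.68

49.68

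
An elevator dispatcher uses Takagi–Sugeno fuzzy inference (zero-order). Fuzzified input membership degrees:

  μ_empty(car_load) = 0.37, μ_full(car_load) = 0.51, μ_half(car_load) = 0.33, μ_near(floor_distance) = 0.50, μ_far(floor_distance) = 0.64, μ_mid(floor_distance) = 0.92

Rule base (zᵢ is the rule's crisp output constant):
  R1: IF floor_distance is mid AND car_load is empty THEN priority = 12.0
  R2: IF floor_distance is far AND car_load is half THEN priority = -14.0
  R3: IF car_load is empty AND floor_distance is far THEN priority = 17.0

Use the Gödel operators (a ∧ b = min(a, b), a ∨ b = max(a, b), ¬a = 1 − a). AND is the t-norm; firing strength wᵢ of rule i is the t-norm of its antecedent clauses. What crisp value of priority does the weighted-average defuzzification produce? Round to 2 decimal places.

5.71

R1 (z=12.0): mid=0.92, empty=0.37; AND[min(a, b)] → w = 0.37
R2 (z=-14.0): far=0.64, half=0.33; AND[min(a, b)] → w = 0.33
R3 (z=17.0): empty=0.37, far=0.64; AND[min(a, b)] → w = 0.37
Weighted average = (0.37·12.0 + 0.33·-14.0 + 0.37·17.0) / (0.37 + 0.33 + 0.37)
  = 6.1100 / 1.0700 = 5.71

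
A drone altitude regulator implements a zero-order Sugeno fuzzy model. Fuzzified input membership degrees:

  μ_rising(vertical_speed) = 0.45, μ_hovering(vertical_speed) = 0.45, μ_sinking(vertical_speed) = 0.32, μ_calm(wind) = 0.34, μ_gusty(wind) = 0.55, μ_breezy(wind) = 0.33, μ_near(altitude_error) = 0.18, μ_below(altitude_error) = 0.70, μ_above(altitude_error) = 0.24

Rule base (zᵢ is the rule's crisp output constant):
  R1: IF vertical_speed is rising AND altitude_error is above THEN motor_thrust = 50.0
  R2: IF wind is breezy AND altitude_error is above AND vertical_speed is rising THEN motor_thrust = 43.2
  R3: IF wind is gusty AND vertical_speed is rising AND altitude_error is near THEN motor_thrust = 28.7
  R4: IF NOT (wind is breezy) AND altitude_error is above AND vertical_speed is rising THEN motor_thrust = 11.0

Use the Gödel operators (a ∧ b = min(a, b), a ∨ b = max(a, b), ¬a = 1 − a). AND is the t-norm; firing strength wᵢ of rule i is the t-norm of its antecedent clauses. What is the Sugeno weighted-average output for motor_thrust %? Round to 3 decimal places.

R1 (z=50.0): rising=0.45, above=0.24; AND[min(a, b)] → w = 0.24
R2 (z=43.2): breezy=0.33, above=0.24, rising=0.45; AND[min(a, b)] → w = 0.24
R3 (z=28.7): gusty=0.55, rising=0.45, near=0.18; AND[min(a, b)] → w = 0.18
R4 (z=11.0): ¬breezy=1−0.33=0.67, above=0.24, rising=0.45; AND[min(a, b)] → w = 0.24
Weighted average = (0.24·50.0 + 0.24·43.2 + 0.18·28.7 + 0.24·11.0) / (0.24 + 0.24 + 0.18 + 0.24)
  = 30.1740 / 0.9000 = 33.527

33.527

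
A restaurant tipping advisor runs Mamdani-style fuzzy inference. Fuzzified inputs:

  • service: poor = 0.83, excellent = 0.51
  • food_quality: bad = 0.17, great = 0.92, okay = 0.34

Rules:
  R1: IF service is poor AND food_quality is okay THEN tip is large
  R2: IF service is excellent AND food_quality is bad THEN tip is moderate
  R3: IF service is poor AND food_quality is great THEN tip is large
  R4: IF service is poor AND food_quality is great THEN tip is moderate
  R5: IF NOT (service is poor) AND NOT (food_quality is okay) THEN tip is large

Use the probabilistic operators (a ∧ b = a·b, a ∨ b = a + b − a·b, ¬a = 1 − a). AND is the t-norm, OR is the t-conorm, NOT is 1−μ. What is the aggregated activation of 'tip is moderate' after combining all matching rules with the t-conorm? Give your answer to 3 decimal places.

R1: poor=0.83, okay=0.34; AND[a·b] → w = 0.2822
R2: excellent=0.51, bad=0.17; AND[a·b] → w = 0.0867
R3: poor=0.83, great=0.92; AND[a·b] → w = 0.7636
R4: poor=0.83, great=0.92; AND[a·b] → w = 0.7636
R5: ¬poor=1−0.83=0.17, ¬okay=1−0.34=0.66; AND[a·b] → w = 0.1122
Rules with consequent 'moderate': {R2, R4} → strengths 0.0867, 0.7636
Aggregate via t-conorm [a + b − a·b]: 0.7841

0.784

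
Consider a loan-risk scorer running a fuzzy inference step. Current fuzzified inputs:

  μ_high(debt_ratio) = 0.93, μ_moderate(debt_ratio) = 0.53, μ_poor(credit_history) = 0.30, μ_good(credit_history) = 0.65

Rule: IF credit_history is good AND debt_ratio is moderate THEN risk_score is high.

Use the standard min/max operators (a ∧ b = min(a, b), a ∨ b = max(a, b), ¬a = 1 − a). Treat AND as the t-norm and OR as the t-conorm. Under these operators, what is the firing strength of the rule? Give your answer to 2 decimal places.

firing strength: good=0.65, moderate=0.53; AND[min(a, b)] → w = 0.53

0.53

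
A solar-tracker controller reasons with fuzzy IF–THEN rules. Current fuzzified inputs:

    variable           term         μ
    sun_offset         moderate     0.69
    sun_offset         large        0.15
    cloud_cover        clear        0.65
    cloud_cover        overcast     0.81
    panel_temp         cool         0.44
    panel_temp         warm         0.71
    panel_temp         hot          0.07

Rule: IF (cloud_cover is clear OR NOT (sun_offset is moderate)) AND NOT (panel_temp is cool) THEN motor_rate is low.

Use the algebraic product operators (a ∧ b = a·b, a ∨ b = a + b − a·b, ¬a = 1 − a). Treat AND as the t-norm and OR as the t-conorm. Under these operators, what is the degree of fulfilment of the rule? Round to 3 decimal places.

firing strength: (clear=0.65 OR ¬moderate=1−0.69=0.31) = 0.7585; AND[a·b] with ¬cool=1−0.44=0.56 → w = 0.4248

0.425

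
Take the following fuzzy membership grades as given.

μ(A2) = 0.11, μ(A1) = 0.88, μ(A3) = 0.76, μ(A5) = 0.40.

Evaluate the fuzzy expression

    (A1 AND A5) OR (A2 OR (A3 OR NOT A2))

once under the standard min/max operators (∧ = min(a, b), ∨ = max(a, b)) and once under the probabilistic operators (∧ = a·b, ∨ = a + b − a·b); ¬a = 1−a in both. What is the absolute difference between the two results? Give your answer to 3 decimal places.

Under standard min/max:
  A1 AND A5 = min(a, b) on (0.88, 0.40) = 0.40
  NOT A2 = 1 − 0.11 = 0.89
  A3 OR NOT A2 = max(a, b) on (0.76, 0.89) = 0.89
  A2 OR (A3 OR NOT A2) = max(a, b) on (0.11, 0.89) = 0.89
  (A1 AND A5) OR (A2 OR (A3 OR NOT A2)) = max(a, b) on (0.40, 0.89) = 0.89
  → value = 0.8900
Under probabilistic:
  A1 AND A5 = a·b on (0.8800, 0.4000) = 0.3520
  NOT A2 = 1 − 0.1100 = 0.8900
  A3 OR NOT A2 = a + b − a·b on (0.7600, 0.8900) = 0.9736
  A2 OR (A3 OR NOT A2) = a + b − a·b on (0.1100, 0.9736) = 0.9765
  (A1 AND A5) OR (A2 OR (A3 OR NOT A2)) = a + b − a·b on (0.3520, 0.9765) = 0.9848
  → value = 0.9848
|0.8900 − 0.9848| = 0.095

0.095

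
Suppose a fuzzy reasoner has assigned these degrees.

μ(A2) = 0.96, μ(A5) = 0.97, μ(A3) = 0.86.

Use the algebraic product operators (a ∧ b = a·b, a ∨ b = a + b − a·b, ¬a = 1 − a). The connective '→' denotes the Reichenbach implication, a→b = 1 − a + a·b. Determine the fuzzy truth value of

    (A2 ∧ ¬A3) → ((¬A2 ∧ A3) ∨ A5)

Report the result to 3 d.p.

0.996

¬A3 = 1 − 0.8600 = 0.1400
A2 ∧ ¬A3 = a·b on (0.9600, 0.1400) = 0.1344
¬A2 = 1 − 0.9600 = 0.0400
¬A2 ∧ A3 = a·b on (0.0400, 0.8600) = 0.0344
(¬A2 ∧ A3) ∨ A5 = a + b − a·b on (0.0344, 0.9700) = 0.9710
(A2 ∧ ¬A3) → ((¬A2 ∧ A3) ∨ A5)  [Reichenbach: 1 − a + a·b] with a=0.1344, b=0.9710 → 0.9961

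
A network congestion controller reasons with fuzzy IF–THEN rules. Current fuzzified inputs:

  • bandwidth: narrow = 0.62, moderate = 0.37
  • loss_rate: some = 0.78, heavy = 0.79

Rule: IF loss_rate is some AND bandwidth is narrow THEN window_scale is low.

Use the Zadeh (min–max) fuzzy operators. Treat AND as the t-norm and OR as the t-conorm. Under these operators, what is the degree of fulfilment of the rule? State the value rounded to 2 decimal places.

firing strength: some=0.78, narrow=0.62; AND[min(a, b)] → w = 0.62

0.62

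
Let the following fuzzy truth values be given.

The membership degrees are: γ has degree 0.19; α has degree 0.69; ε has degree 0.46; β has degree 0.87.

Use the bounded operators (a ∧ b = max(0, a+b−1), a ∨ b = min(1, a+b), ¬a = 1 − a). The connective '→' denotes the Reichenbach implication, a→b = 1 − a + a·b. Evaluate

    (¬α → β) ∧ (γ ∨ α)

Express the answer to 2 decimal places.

0.84

¬α = 1 − 0.69 = 0.31
¬α → β  [Reichenbach: 1 − a + a·b] with a=0.31, b=0.87 → 0.96
γ ∨ α = min(1, a+b) on (0.19, 0.69) = 0.88
(¬α → β) ∧ (γ ∨ α) = max(0, a+b−1) on (0.96, 0.88) = 0.84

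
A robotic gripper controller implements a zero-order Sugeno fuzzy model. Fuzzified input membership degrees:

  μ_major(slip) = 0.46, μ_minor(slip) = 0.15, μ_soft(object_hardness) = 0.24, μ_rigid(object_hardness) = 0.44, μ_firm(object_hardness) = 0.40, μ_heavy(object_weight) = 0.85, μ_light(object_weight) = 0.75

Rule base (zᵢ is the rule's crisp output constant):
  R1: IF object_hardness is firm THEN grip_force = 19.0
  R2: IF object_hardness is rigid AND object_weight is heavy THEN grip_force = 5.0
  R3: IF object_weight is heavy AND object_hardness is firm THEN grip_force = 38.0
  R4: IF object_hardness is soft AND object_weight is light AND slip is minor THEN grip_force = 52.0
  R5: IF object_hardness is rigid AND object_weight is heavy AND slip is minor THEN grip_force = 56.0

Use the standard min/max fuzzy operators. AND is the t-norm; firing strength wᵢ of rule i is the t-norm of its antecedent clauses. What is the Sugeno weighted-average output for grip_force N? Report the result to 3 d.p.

R1 (z=19.0): firm=0.40 → w = 0.40
R2 (z=5.0): rigid=0.44, heavy=0.85; AND[min(a, b)] → w = 0.44
R3 (z=38.0): heavy=0.85, firm=0.40; AND[min(a, b)] → w = 0.40
R4 (z=52.0): soft=0.24, light=0.75, minor=0.15; AND[min(a, b)] → w = 0.15
R5 (z=56.0): rigid=0.44, heavy=0.85, minor=0.15; AND[min(a, b)] → w = 0.15
Weighted average = (0.40·19.0 + 0.44·5.0 + 0.40·38.0 + 0.15·52.0 + 0.15·56.0) / (0.40 + 0.44 + 0.40 + 0.15 + 0.15)
  = 41.2000 / 1.5400 = 26.753

26.753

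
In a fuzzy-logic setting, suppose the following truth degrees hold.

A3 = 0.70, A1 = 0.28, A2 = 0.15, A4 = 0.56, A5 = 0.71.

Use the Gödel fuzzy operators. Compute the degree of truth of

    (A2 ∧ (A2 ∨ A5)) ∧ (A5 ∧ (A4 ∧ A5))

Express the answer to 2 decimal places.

A2 ∨ A5 = max(a, b) on (0.15, 0.71) = 0.71
A2 ∧ (A2 ∨ A5) = min(a, b) on (0.15, 0.71) = 0.15
A4 ∧ A5 = min(a, b) on (0.56, 0.71) = 0.56
A5 ∧ (A4 ∧ A5) = min(a, b) on (0.71, 0.56) = 0.56
(A2 ∧ (A2 ∨ A5)) ∧ (A5 ∧ (A4 ∧ A5)) = min(a, b) on (0.15, 0.56) = 0.15

0.15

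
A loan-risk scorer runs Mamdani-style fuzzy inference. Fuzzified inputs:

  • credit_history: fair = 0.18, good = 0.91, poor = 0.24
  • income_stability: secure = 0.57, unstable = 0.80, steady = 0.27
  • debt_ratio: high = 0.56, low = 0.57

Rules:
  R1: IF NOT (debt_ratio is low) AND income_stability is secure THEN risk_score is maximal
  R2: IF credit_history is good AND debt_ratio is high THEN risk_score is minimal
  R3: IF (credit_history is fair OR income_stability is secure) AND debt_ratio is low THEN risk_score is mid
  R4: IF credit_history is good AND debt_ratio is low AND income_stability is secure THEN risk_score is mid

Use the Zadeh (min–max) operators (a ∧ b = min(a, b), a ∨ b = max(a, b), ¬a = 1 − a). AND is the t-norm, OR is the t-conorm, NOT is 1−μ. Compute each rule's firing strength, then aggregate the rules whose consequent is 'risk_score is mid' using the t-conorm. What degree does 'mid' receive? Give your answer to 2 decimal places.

R1: ¬low=1−0.57=0.43, secure=0.57; AND[min(a, b)] → w = 0.43
R2: good=0.91, high=0.56; AND[min(a, b)] → w = 0.56
R3: (fair=0.18 OR secure=0.57) = 0.57; AND[min(a, b)] with low=0.57 → w = 0.57
R4: good=0.91, low=0.57, secure=0.57; AND[min(a, b)] → w = 0.57
Rules with consequent 'mid': {R3, R4} → strengths 0.57, 0.57
Aggregate via t-conorm [max(a, b)]: 0.57

0.57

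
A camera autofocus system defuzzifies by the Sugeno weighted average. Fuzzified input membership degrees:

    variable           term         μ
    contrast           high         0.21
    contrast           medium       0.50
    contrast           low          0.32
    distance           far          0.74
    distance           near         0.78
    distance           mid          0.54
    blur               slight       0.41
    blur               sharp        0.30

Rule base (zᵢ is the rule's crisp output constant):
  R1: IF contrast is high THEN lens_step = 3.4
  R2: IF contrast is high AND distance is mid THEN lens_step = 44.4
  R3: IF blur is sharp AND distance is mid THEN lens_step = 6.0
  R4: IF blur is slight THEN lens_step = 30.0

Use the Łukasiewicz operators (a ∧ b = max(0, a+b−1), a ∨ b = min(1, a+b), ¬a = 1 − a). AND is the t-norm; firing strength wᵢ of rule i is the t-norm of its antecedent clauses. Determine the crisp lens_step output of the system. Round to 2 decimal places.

20.99

R1 (z=3.4): high=0.21 → w = 0.21
R2 (z=44.4): high=0.21, mid=0.54; AND[max(0, a+b−1)] → w = 0.00
R3 (z=6.0): sharp=0.30, mid=0.54; AND[max(0, a+b−1)] → w = 0.00
R4 (z=30.0): slight=0.41 → w = 0.41
Weighted average = (0.21·3.4 + 0.00·44.4 + 0.00·6.0 + 0.41·30.0) / (0.21 + 0.00 + 0.00 + 0.41)
  = 13.0140 / 0.6200 = 20.99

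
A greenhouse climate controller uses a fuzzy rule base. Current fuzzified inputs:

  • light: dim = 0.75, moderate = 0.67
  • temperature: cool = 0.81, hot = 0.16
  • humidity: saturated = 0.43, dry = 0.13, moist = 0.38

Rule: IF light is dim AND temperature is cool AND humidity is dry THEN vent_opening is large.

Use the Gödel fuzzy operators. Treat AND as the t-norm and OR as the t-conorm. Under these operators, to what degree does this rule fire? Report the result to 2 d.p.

firing strength: dim=0.75, cool=0.81, dry=0.13; AND[min(a, b)] → w = 0.13

0.13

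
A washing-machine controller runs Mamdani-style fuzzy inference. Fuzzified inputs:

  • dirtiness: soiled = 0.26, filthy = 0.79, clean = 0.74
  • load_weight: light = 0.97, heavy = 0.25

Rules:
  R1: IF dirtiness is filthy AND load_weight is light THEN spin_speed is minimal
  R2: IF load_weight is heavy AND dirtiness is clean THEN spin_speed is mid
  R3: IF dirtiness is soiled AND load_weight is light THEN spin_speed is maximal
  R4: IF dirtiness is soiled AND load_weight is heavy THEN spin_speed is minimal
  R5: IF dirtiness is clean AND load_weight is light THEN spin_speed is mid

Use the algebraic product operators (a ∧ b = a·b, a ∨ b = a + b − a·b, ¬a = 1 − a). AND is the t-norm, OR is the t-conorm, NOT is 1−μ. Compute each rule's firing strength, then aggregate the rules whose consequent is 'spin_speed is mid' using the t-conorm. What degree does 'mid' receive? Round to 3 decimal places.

0.770

R1: filthy=0.79, light=0.97; AND[a·b] → w = 0.7663
R2: heavy=0.25, clean=0.74; AND[a·b] → w = 0.1850
R3: soiled=0.26, light=0.97; AND[a·b] → w = 0.2522
R4: soiled=0.26, heavy=0.25; AND[a·b] → w = 0.0650
R5: clean=0.74, light=0.97; AND[a·b] → w = 0.7178
Rules with consequent 'mid': {R2, R5} → strengths 0.1850, 0.7178
Aggregate via t-conorm [a + b − a·b]: 0.7700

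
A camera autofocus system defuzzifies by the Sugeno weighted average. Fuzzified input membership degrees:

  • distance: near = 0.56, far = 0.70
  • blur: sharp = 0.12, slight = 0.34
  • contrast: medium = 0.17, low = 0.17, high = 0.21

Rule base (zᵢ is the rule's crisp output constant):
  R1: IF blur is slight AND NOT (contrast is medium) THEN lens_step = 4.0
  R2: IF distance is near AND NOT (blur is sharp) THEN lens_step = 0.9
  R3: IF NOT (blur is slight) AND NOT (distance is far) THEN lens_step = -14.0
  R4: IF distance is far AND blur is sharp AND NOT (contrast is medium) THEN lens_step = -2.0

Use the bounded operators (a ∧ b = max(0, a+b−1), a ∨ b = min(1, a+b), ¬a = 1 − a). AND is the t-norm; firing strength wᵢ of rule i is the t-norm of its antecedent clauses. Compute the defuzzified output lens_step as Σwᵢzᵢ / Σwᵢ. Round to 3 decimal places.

R1 (z=4.0): slight=0.34, ¬medium=1−0.17=0.83; AND[max(0, a+b−1)] → w = 0.17
R2 (z=0.9): near=0.56, ¬sharp=1−0.12=0.88; AND[max(0, a+b−1)] → w = 0.44
R3 (z=-14.0): ¬slight=1−0.34=0.66, ¬far=1−0.70=0.30; AND[max(0, a+b−1)] → w = 0.00
R4 (z=-2.0): far=0.70, sharp=0.12, ¬medium=1−0.17=0.83; AND[max(0, a+b−1)] → w = 0.00
Weighted average = (0.17·4.0 + 0.44·0.9 + 0.00·-14.0 + 0.00·-2.0) / (0.17 + 0.44 + 0.00 + 0.00)
  = 1.0760 / 0.6100 = 1.764

1.764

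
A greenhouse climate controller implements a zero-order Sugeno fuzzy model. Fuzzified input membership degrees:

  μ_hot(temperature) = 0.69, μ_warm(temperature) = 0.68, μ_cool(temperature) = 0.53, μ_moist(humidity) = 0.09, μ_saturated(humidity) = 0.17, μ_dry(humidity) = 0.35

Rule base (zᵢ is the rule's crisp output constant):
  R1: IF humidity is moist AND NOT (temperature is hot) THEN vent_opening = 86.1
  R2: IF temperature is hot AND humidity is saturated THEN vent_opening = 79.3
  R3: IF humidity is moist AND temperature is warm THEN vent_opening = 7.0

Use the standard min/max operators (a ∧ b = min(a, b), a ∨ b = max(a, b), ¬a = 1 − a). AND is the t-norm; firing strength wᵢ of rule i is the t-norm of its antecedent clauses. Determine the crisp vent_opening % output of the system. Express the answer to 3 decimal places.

R1 (z=86.1): moist=0.09, ¬hot=1−0.69=0.31; AND[min(a, b)] → w = 0.09
R2 (z=79.3): hot=0.69, saturated=0.17; AND[min(a, b)] → w = 0.17
R3 (z=7.0): moist=0.09, warm=0.68; AND[min(a, b)] → w = 0.09
Weighted average = (0.09·86.1 + 0.17·79.3 + 0.09·7.0) / (0.09 + 0.17 + 0.09)
  = 21.8600 / 0.3500 = 62.457

62.457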